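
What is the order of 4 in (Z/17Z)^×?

4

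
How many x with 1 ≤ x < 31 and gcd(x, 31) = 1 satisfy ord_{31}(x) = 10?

φ(31) = 31 − 1 = 30 = 2 · 3 · 5.
(Z/31Z)^× is cyclic (|G| = 30); a cyclic group of order m has exactly φ(d) elements of each order d | m, and none otherwise.
10 = 2 · 5 divides 30, and φ(10) = 4.

4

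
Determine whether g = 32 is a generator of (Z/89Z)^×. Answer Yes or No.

No

φ(89) = 89 − 1 = 88 = 2^3 · 11.
An element g generates (Z/89Z)^× iff g^(88/q) ≢ 1 (mod 89) for each prime q ∈ {2, 11}.
32^44 ≡ 1 (mod 89)  [q = 2: ≡ 1 ✗]
32^8 ≡ 39 (mod 89)  [q = 11: ≢ 1 ✓]
The check at q = 2 fails, so 32 generates a proper subgroup.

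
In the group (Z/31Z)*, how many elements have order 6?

φ(31) = 31 − 1 = 30 = 2 · 3 · 5.
(Z/31Z)^× is cyclic (|G| = 30); a cyclic group of order m has exactly φ(d) elements of each order d | m, and none otherwise.
6 = 2 · 3 divides 30, and φ(6) = 2.

2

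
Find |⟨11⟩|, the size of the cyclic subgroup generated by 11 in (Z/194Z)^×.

By Lagrange's theorem, ord_194(11) divides φ(194) = φ(2)·φ(97) = 1·96 = 96 = 2^5 · 3.
Divisors of 96: 1, 2, 3, 4, 6, 8, 12, 16, 24, 32, 48, 96.
Evaluate successive powers at the divisors of 96:
11^1 ≡ 11
11^2 ≡ 121
11^3 ≡ 167
11^4 ≡ 91
11^6 ≡ 147
11^8 ≡ 133
11^12 ≡ 75
11^16 ≡ 35
11^24 ≡ 193
11^32 ≡ 61
11^48 ≡ 1
Therefore the multiplicative order of 11 modulo 194 is 48.

48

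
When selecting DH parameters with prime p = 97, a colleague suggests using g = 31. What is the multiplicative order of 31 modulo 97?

48

Since 31 ∈ (Z/97Z)^×, its order divides φ(97) = 97 − 1 = 96 = 2^5 · 3.
Divisors of 96: 1, 2, 3, 4, 6, 8, 12, 16, 24, 32, 48, 96.
Check 31^d mod 97 for each divisor in increasing order:
31^1 ≡ 31
31^2 ≡ 88
31^3 ≡ 12
31^4 ≡ 81
31^6 ≡ 47
31^8 ≡ 62
31^12 ≡ 75
31^16 ≡ 61
31^24 ≡ 96
31^32 ≡ 35
31^48 ≡ 1
Therefore the multiplicative order of 31 modulo 97 is 48.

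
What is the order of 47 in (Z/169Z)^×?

52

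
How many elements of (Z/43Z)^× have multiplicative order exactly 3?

2

φ(43) = 43 − 1 = 42 = 2 · 3 · 7.
In a cyclic group of order 42, there are φ(d) elements of order d for each divisor d of 42, and zero for non-divisors.
3 | 42, and φ(3) = 3 − 1 = 2.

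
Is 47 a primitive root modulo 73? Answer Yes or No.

Yes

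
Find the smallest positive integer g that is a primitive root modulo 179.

φ(179) = 179 − 1 = 178 = 2 · 89.
g is a primitive root iff g^(178/q) ≢ 1 (mod 179) for each prime q ∈ {2, 89}.
g = 2: 2^89 ≡ 178; 2^2 ≡ 4 — none is 1, so 2 is a primitive root.
Hence the least primitive root of 179 is 2.

2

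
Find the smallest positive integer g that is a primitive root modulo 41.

6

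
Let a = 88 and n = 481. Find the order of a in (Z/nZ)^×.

12

The order of 88 must divide φ(481) = φ(13·37) = (13−1)·(37−1) = 12·36 = 432 = 2^4 · 3^3.
Divisors of 432: 1, 2, 3, 4, 6, 8, 9, 12, 16, 18, 24, 27, 36, 48, 54, 72, 108, 144, 216, 432.
Check 88^d mod 481 for each divisor in increasing order:
88^1 ≡ 88 (mod 481)
88^2 ≡ 48 (mod 481)
88^3 ≡ 376 (mod 481)
88^4 ≡ 380 (mod 481)
88^6 ≡ 443 (mod 481)
88^8 ≡ 100 (mod 481)
88^9 ≡ 142 (mod 481)
88^12 ≡ 1 (mod 481) ✓
Therefore the multiplicative order of 88 modulo 481 is 12.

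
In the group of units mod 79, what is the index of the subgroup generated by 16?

2

By Lagrange's theorem, ord_79(16) divides φ(79) = 79 − 1 = 78 = 2 · 3 · 13.
Divisors of 78: 1, 2, 3, 6, 13, 26, 39, 78.
Test each divisor d:
16^1 ≡ 16 (mod 79)
16^2 ≡ 19 (mod 79)
16^3 ≡ 67 (mod 79)
16^6 ≡ 65 (mod 79)
16^13 ≡ 55 (mod 79)
16^26 ≡ 23 (mod 79)
16^39 ≡ 1 (mod 79) ✓
The order of 16 is 39, so the subgroup it generates has 39 elements.
[(Z/79Z)^× : ⟨16⟩] = 78/39 = 2.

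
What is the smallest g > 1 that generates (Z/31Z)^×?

3

φ(31) = 31 − 1 = 30 = 2 · 3 · 5.
g is a primitive root iff g^(30/q) ≢ 1 (mod 31) for each prime q ∈ {2, 3, 5}.
g = 2: 2^15 ≡ 1 — hits 1, so not a primitive root.
g = 3: 3^15 ≡ 30; 3^10 ≡ 25; 3^6 ≡ 16 — none is 1, so 3 is a primitive root.
The smallest primitive root modulo 31 is 3.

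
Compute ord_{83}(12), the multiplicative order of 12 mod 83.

41

By Lagrange's theorem, ord_83(12) divides φ(83) = 83 − 1 = 82 = 2 · 41.
Divisors of 82: 1, 2, 41, 82.
Compute 12^d (mod 83) for the divisors d until we hit 1:
12^1 ≡ 12
12^2 ≡ 61
12^41 ≡ 1
The smallest such exponent is 41, so the order of 12 is 41.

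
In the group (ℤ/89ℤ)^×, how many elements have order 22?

10

φ(89) = 89 − 1 = 88 = 2^3 · 11.
Since (Z/89Z)^× is cyclic of order 88, the number of elements of order d is φ(d) when d | 88 and 0 otherwise.
22 = 2 · 11 divides 88, and φ(22) = 10.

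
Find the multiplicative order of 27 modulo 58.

28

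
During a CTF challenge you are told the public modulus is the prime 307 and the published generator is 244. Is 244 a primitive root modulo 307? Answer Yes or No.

Yes

φ(307) = 307 − 1 = 306 = 2 · 3^2 · 17.
Test 244^(306/q) mod 307 for each prime factor q of 306:
244^153 ≡ 306 (mod 307)  [q = 2: ≢ 1 ✓]
244^102 ≡ 17 (mod 307)  [q = 3: ≢ 1 ✓]
244^18 ≡ 269 (mod 307)  [q = 17: ≢ 1 ✓]
All checks pass, so 244 has order 306 and is a primitive root modulo 307.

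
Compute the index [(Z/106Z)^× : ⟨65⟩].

By Lagrange's theorem, ord_106(65) divides φ(106) = φ(2)·φ(53) = 1·52 = 52 = 2^2 · 13.
Divisors of 52: 1, 2, 4, 13, 26, 52.
Compute 65^d (mod 106) for the divisors d until we hit 1:
65^1 ≡ 65 (mod 106)
65^2 ≡ 91 (mod 106)
65^4 ≡ 13 (mod 106)
65^13 ≡ 23 (mod 106)
65^26 ≡ 105 (mod 106)
65^52 ≡ 1 (mod 106) ✓
So ord_106(65) = 52, hence |⟨65⟩| = 52.
The index is φ(106) / ord(65) = 52 / 52 = 1.

1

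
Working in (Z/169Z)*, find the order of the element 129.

26

By Lagrange's theorem, ord_169(129) divides φ(169) = φ(13^2) = 13·(13−1) = 156 = 2^2 · 3 · 13.
Divisors of 156: 1, 2, 3, 4, 6, 12, 13, 26, 39, 52, 78, 156.
Check 129^d mod 169 for each divisor in increasing order:
129^1 ≡ 129 (mod 169)
129^2 ≡ 79 (mod 169)
129^3 ≡ 51 (mod 169)
129^4 ≡ 157 (mod 169)
129^6 ≡ 66 (mod 169)
129^12 ≡ 131 (mod 169)
129^13 ≡ 168 (mod 169)
129^26 ≡ 1 (mod 169) ✓
The smallest such exponent is 26, so the order of 129 is 26.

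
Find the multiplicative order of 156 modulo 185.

12

The order of 156 must divide φ(185) = φ(5·37) = (5−1)·(37−1) = 4·36 = 144 = 2^4 · 3^2.
Divisors of 144: 1, 2, 3, 4, 6, 8, 9, 12, 16, 18, 24, 36, 48, 72, 144.
Evaluate successive powers at the divisors of 144:
156^1 ≡ 156 (mod 185)
156^2 ≡ 101 (mod 185)
156^3 ≡ 31 (mod 185)
156^4 ≡ 26 (mod 185)
156^6 ≡ 36 (mod 185)
156^8 ≡ 121 (mod 185)
156^9 ≡ 6 (mod 185)
156^12 ≡ 1 (mod 185) ✓
Therefore the multiplicative order of 156 modulo 185 is 12.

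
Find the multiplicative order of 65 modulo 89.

By Lagrange's theorem, ord_89(65) divides φ(89) = 89 − 1 = 88 = 2^3 · 11.
Divisors of 88: 1, 2, 4, 8, 11, 22, 44, 88.
Evaluate successive powers at the divisors of 88:
65^1 ≡ 65
65^2 ≡ 42
65^4 ≡ 73
65^8 ≡ 78
65^11 ≡ 52
65^22 ≡ 34
65^44 ≡ 88
65^88 ≡ 1
So ord_89(65) = 88.

88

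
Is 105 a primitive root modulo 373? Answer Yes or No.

Yes

φ(373) = 373 − 1 = 372 = 2^2 · 3 · 31.
Test 105^(372/q) mod 373 for each prime factor q of 372:
105^186 ≡ 372 (mod 373)  [q = 2: ≢ 1 ✓]
105^124 ≡ 88 (mod 373)  [q = 3: ≢ 1 ✓]
105^12 ≡ 309 (mod 373)  [q = 31: ≢ 1 ✓]
None equal 1, so ord_373(105) = 372: 105 is a primitive root.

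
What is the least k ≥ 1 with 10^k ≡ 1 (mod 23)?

Since 10 ∈ (Z/23Z)^×, its order divides φ(23) = 23 − 1 = 22 = 2 · 11.
Divisors of 22: 1, 2, 11, 22.
Compute 10^d (mod 23) for the divisors d until we hit 1:
10^1 ≡ 10 (mod 23)
10^2 ≡ 8 (mod 23)
10^11 ≡ 22 (mod 23)
10^22 ≡ 1 (mod 23) ✓
Therefore the multiplicative order of 10 modulo 23 is 22.

22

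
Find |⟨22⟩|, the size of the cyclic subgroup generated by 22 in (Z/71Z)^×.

70

By Lagrange's theorem, ord_71(22) divides φ(71) = 71 − 1 = 70 = 2 · 5 · 7.
Divisors of 70: 1, 2, 5, 7, 10, 14, 35, 70.
Check 22^d mod 71 for each divisor in increasing order:
22^1 ≡ 22
22^2 ≡ 58
22^5 ≡ 26
22^7 ≡ 17
22^10 ≡ 37
22^14 ≡ 5
22^35 ≡ 70
22^70 ≡ 1
So ord_71(22) = 70.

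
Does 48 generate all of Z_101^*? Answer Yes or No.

φ(101) = 101 − 1 = 100 = 2^2 · 5^2.
48 is a primitive root mod 101 iff 48^(φ(101)/q) ≢ 1 for every prime q | φ(101), i.e. q ∈ {2, 5}.
48^50 ≡ 100 (mod 101)  [q = 2: ≢ 1 ✓]
48^20 ≡ 87 (mod 101)  [q = 5: ≢ 1 ✓]
None equal 1, so ord_101(48) = 100: 48 is a primitive root.

Yes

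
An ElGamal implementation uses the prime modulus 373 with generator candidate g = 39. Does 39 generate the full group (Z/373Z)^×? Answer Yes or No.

φ(373) = 373 − 1 = 372 = 2^2 · 3 · 31.
Test 39^(372/q) mod 373 for each prime factor q of 372:
39^186 ≡ 1 (mod 373)  [q = 2: ≡ 1 ✗]
39^124 ≡ 284 (mod 373)  [q = 3: ≢ 1 ✓]
39^12 ≡ 221 (mod 373)  [q = 31: ≢ 1 ✓]
39^186 ≡ 1 shows ord(39) | 186, strictly less than φ(373); not a primitive root.

No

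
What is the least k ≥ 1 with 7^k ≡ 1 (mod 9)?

The order of 7 must divide φ(9) = φ(3^2) = 3·(3−1) = 6 = 2 · 3.
Divisors of 6: 1, 2, 3, 6.
Check 7^d mod 9 for each divisor in increasing order:
7^1 ≡ 7 (mod 9)
7^2 ≡ 4 (mod 9)
7^3 ≡ 1 (mod 9) ✓
So ord_9(7) = 3.

3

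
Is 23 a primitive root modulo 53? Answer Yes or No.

φ(53) = 53 − 1 = 52 = 2^2 · 13.
An element g generates (Z/53Z)^× iff g^(52/q) ≢ 1 (mod 53) for each prime q ∈ {2, 13}.
23^26 ≡ 52 (mod 53)  [q = 2: ≢ 1 ✓]
23^4 ≡ 1 (mod 53)  [q = 13: ≡ 1 ✗]
23^4 ≡ 1 shows ord(23) | 4, strictly less than φ(53); not a primitive root.

No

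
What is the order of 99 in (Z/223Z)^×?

222

Since 99 ∈ (Z/223Z)^×, its order divides φ(223) = 223 − 1 = 222 = 2 · 3 · 37.
Divisors of 222: 1, 2, 3, 6, 37, 74, 111, 222.
Compute 99^d (mod 223) for the divisors d until we hit 1:
99^1 ≡ 99
99^2 ≡ 212
99^3 ≡ 26
99^6 ≡ 7
99^37 ≡ 184
99^74 ≡ 183
99^111 ≡ 222
99^222 ≡ 1
Hence ord(99) = 222.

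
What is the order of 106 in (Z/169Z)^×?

156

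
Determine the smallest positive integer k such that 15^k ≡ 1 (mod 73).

Since 15 ∈ (Z/73Z)^×, its order divides φ(73) = 73 − 1 = 72 = 2^3 · 3^2.
Divisors of 72: 1, 2, 3, 4, 6, 8, 9, 12, 18, 24, 36, 72.
Check 15^d mod 73 for each divisor in increasing order:
15^1 ≡ 15 (mod 73)
15^2 ≡ 6 (mod 73)
15^3 ≡ 17 (mod 73)
15^4 ≡ 36 (mod 73)
15^6 ≡ 70 (mod 73)
15^8 ≡ 55 (mod 73)
15^9 ≡ 22 (mod 73)
15^12 ≡ 9 (mod 73)
15^18 ≡ 46 (mod 73)
15^24 ≡ 8 (mod 73)
15^36 ≡ 72 (mod 73)
15^72 ≡ 1 (mod 73) ✓
So ord_73(15) = 72.

72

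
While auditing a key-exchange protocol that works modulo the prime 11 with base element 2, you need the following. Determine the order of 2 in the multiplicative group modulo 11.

10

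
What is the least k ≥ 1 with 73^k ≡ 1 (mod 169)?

Since 73 ∈ (Z/169Z)^×, its order divides φ(169) = φ(13^2) = 13·(13−1) = 156 = 2^2 · 3 · 13.
Divisors of 156: 1, 2, 3, 4, 6, 12, 13, 26, 39, 52, 78, 156.
Check 73^d mod 169 for each divisor in increasing order:
73^1 ≡ 73
73^2 ≡ 90
73^3 ≡ 148
73^4 ≡ 157
73^6 ≡ 103
73^12 ≡ 131
73^13 ≡ 99
73^26 ≡ 168
73^39 ≡ 70
73^52 ≡ 1
Therefore the multiplicative order of 73 modulo 169 is 52.

52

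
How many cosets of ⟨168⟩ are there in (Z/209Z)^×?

ord(168) | φ(209) = φ(11·19) = (11−1)·(19−1) = 10·18 = 180 = 2^2 · 3^2 · 5.
Divisors of 180: 1, 2, 3, 4, 5, 6, 9, 10, 12, 15, 18, 20, 30, 36, 45, 60, 90, 180.
Compute 168^d (mod 209) for the divisors d until we hit 1:
168^1 ≡ 168 (mod 209)
168^2 ≡ 9 (mod 209)
168^3 ≡ 49 (mod 209)
168^4 ≡ 81 (mod 209)
168^5 ≡ 23 (mod 209)
168^6 ≡ 102 (mod 209)
168^9 ≡ 191 (mod 209)
168^10 ≡ 111 (mod 209)
168^12 ≡ 163 (mod 209)
168^15 ≡ 45 (mod 209)
168^18 ≡ 115 (mod 209)
168^20 ≡ 199 (mod 209)
168^30 ≡ 144 (mod 209)
168^36 ≡ 58 (mod 209)
168^45 ≡ 1 (mod 209) ✓
So ord_209(168) = 45, hence |⟨168⟩| = 45.
[(Z/209Z)^× : ⟨168⟩] = 180/45 = 4.

4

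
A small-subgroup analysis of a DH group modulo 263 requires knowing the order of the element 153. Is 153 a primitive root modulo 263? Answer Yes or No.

φ(263) = 263 − 1 = 262 = 2 · 131.
An element g generates (Z/263Z)^× iff g^(262/q) ≢ 1 (mod 263) for each prime q ∈ {2, 131}.
153^131 ≡ 1 (mod 263)  [q = 2: ≡ 1 ✗]
153^2 ≡ 2 (mod 263)  [q = 131: ≢ 1 ✓]
The check at q = 2 fails, so 153 generates a proper subgroup.

No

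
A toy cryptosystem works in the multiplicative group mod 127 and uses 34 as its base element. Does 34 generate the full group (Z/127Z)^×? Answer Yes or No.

No

φ(127) = 127 − 1 = 126 = 2 · 3^2 · 7.
34 is a primitive root mod 127 iff 34^(φ(127)/q) ≢ 1 for every prime q | φ(127), i.e. q ∈ {2, 3, 7}.
34^63 ≡ 1 (mod 127)  [q = 2: ≡ 1 ✗]
34^42 ≡ 19 (mod 127)  [q = 3: ≢ 1 ✓]
34^18 ≡ 8 (mod 127)  [q = 7: ≢ 1 ✓]
The check at q = 2 fails, so 34 generates a proper subgroup.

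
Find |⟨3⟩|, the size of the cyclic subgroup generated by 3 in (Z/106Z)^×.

52

Since 3 ∈ (Z/106Z)^×, its order divides φ(106) = φ(2)·φ(53) = 1·52 = 52 = 2^2 · 13.
Divisors of 52: 1, 2, 4, 13, 26, 52.
Evaluate successive powers at the divisors of 52:
3^1 ≡ 3 (mod 106)
3^2 ≡ 9 (mod 106)
3^4 ≡ 81 (mod 106)
3^13 ≡ 83 (mod 106)
3^26 ≡ 105 (mod 106)
3^52 ≡ 1 (mod 106) ✓
Therefore the multiplicative order of 3 modulo 106 is 52.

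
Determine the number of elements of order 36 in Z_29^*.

φ(29) = 29 − 1 = 28 = 2^2 · 7.
In a cyclic group of order 28, there are φ(d) elements of order d for each divisor d of 28, and zero for non-divisors.
36 does not divide 28, so no element of (Z/29Z)^× has order 36.

0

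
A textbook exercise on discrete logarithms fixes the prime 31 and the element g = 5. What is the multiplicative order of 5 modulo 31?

3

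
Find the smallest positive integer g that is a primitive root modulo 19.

2

φ(19) = 19 − 1 = 18 = 2 · 3^2.
Test candidates g = 2, 3, … against the prime factors q ∈ {2, 3} of φ(19): g is a generator iff g^(18/q) ≢ 1 for every such q.
g = 2: 2^9 ≡ 18; 2^6 ≡ 7 — none is 1, so 2 is a primitive root.
So 2 is the smallest generator of (Z/19Z)^×.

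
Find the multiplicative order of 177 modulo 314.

By Lagrange's theorem, ord_314(177) divides φ(314) = φ(2)·φ(157) = 1·156 = 156 = 2^2 · 3 · 13.
Divisors of 156: 1, 2, 3, 4, 6, 12, 13, 26, 39, 52, 78, 156.
Test each divisor d:
177^1 ≡ 177 (mod 314)
177^2 ≡ 243 (mod 314)
177^3 ≡ 307 (mod 314)
177^4 ≡ 17 (mod 314)
177^6 ≡ 49 (mod 314)
177^12 ≡ 203 (mod 314)
177^13 ≡ 135 (mod 314)
177^26 ≡ 13 (mod 314)
177^39 ≡ 185 (mod 314)
177^52 ≡ 169 (mod 314)
177^78 ≡ 313 (mod 314)
177^156 ≡ 1 (mod 314) ✓
The smallest such exponent is 156, so the order of 177 is 156.

156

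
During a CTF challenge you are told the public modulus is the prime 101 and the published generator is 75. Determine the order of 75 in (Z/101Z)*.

100

ord(75) | φ(101) = 101 − 1 = 100 = 2^2 · 5^2.
Divisors of 100: 1, 2, 4, 5, 10, 20, 25, 50, 100.
Check 75^d mod 101 for each divisor in increasing order:
75^1 ≡ 75 (mod 101)
75^2 ≡ 70 (mod 101)
75^4 ≡ 52 (mod 101)
75^5 ≡ 62 (mod 101)
75^10 ≡ 6 (mod 101)
75^20 ≡ 36 (mod 101)
75^25 ≡ 10 (mod 101)
75^50 ≡ 100 (mod 101)
75^100 ≡ 1 (mod 101) ✓
So ord_101(75) = 100.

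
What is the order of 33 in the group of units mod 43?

42

ord(33) | φ(43) = 43 − 1 = 42 = 2 · 3 · 7.
Divisors of 42: 1, 2, 3, 6, 7, 14, 21, 42.
Evaluate successive powers at the divisors of 42:
33^1 ≡ 33 (mod 43)
33^2 ≡ 14 (mod 43)
33^3 ≡ 32 (mod 43)
33^6 ≡ 35 (mod 43)
33^7 ≡ 37 (mod 43)
33^14 ≡ 36 (mod 43)
33^21 ≡ 42 (mod 43)
33^42 ≡ 1 (mod 43) ✓
Therefore the multiplicative order of 33 modulo 43 is 42.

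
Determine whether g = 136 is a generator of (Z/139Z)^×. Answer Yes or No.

No

φ(139) = 139 − 1 = 138 = 2 · 3 · 23.
An element g generates (Z/139Z)^× iff g^(138/q) ≢ 1 (mod 139) for each prime q ∈ {2, 3, 23}.
136^69 ≡ 1 (mod 139)  [q = 2: ≡ 1 ✗]
136^46 ≡ 42 (mod 139)  [q = 3: ≢ 1 ✓]
136^6 ≡ 34 (mod 139)  [q = 23: ≢ 1 ✓]
136^69 ≡ 1 shows ord(136) | 69, strictly less than φ(139); not a primitive root.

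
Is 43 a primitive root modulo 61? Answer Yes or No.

Yes

φ(61) = 61 − 1 = 60 = 2^2 · 3 · 5.
An element g generates (Z/61Z)^× iff g^(60/q) ≢ 1 (mod 61) for each prime q ∈ {2, 3, 5}.
43^30 ≡ 60 (mod 61)  [q = 2: ≢ 1 ✓]
43^20 ≡ 47 (mod 61)  [q = 3: ≢ 1 ✓]
43^12 ≡ 58 (mod 61)  [q = 5: ≢ 1 ✓]
None equal 1, so ord_61(43) = 60: 43 is a primitive root.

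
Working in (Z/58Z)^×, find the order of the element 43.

28

Since 43 ∈ (Z/58Z)^×, its order divides φ(58) = φ(2)·φ(29) = 1·28 = 28 = 2^2 · 7.
Divisors of 28: 1, 2, 4, 7, 14, 28.
Compute 43^d (mod 58) for the divisors d until we hit 1:
43^1 ≡ 43 (mod 58)
43^2 ≡ 51 (mod 58)
43^4 ≡ 49 (mod 58)
43^7 ≡ 41 (mod 58)
43^14 ≡ 57 (mod 58)
43^28 ≡ 1 (mod 58) ✓
The smallest such exponent is 28, so the order of 43 is 28.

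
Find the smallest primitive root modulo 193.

5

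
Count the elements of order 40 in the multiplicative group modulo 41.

φ(41) = 41 − 1 = 40 = 2^3 · 5.
In a cyclic group of order 40, there are φ(d) elements of order d for each divisor d of 40, and zero for non-divisors.
40 = 2^3 · 5 divides 40, and φ(40) = 16.

16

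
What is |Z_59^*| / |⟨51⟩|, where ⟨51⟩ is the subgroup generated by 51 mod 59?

2

By Lagrange's theorem, ord_59(51) divides φ(59) = 59 − 1 = 58 = 2 · 29.
Divisors of 58: 1, 2, 29, 58.
Evaluate successive powers at the divisors of 58:
51^1 ≡ 51 (mod 59)
51^2 ≡ 5 (mod 59)
51^29 ≡ 1 (mod 59) ✓
The order of 51 is 29, so the subgroup it generates has 29 elements.
The index is φ(59) / ord(51) = 58 / 29 = 2.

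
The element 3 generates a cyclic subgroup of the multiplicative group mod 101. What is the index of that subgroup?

1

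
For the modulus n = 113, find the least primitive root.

3

φ(113) = 113 − 1 = 112 = 2^4 · 7.
g is a primitive root iff g^(112/q) ≢ 1 (mod 113) for each prime q ∈ {2, 7}.
g = 2: 2^56 ≡ 1 — hits 1, so not a primitive root.
g = 3: 3^56 ≡ 112; 3^16 ≡ 49 — none is 1, so 3 is a primitive root.
The smallest primitive root modulo 113 is 3.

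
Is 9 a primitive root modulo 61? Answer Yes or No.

No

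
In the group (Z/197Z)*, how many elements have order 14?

φ(197) = 197 − 1 = 196 = 2^2 · 7^2.
(Z/197Z)^× is cyclic (|G| = 196); a cyclic group of order m has exactly φ(d) elements of each order d | m, and none otherwise.
14 = 2 · 7 divides 196, and φ(14) = 6.

6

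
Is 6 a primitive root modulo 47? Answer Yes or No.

φ(47) = 47 − 1 = 46 = 2 · 23.
6 is a primitive root mod 47 iff 6^(φ(47)/q) ≢ 1 for every prime q | φ(47), i.e. q ∈ {2, 23}.
6^23 ≡ 1 (mod 47)  [q = 2: ≡ 1 ✗]
6^2 ≡ 36 (mod 47)  [q = 23: ≢ 1 ✓]
6^23 ≡ 1 shows ord(6) | 23, strictly less than φ(47); not a primitive root.

No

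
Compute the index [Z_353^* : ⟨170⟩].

ord(170) | φ(353) = 353 − 1 = 352 = 2^5 · 11.
Divisors of 352: 1, 2, 4, 8, 11, 16, 22, 32, 44, 88, 176, 352.
Test each divisor d:
170^1 ≡ 170
170^2 ≡ 307
170^4 ≡ 351
170^8 ≡ 4
170^11 ≡ 137
170^16 ≡ 16
170^22 ≡ 60
170^32 ≡ 256
170^44 ≡ 70
170^88 ≡ 311
170^176 ≡ 352
170^352 ≡ 1
So ord_353(170) = 352, hence |⟨170⟩| = 352.
The index is φ(353) / ord(170) = 352 / 352 = 1.

1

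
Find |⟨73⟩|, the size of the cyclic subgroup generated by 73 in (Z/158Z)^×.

39

The order of 73 must divide φ(158) = φ(2)·φ(79) = 1·78 = 78 = 2 · 3 · 13.
Divisors of 78: 1, 2, 3, 6, 13, 26, 39, 78.
Compute 73^d (mod 158) for the divisors d until we hit 1:
73^1 ≡ 73
73^2 ≡ 115
73^3 ≡ 21
73^6 ≡ 125
73^13 ≡ 23
73^26 ≡ 55
73^39 ≡ 1
The smallest such exponent is 39, so the order of 73 is 39.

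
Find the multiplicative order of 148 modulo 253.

ord(148) | φ(253) = φ(11·23) = (11−1)·(23−1) = 10·22 = 220 = 2^2 · 5 · 11.
Divisors of 220: 1, 2, 4, 5, 10, 11, 20, 22, 44, 55, 110, 220.
Test each divisor d:
148^1 ≡ 148 (mod 253)
148^2 ≡ 146 (mod 253)
148^4 ≡ 64 (mod 253)
148^5 ≡ 111 (mod 253)
148^10 ≡ 177 (mod 253)
148^11 ≡ 137 (mod 253)
148^20 ≡ 210 (mod 253)
148^22 ≡ 47 (mod 253)
148^44 ≡ 185 (mod 253)
148^55 ≡ 45 (mod 253)
148^110 ≡ 1 (mod 253) ✓
The smallest such exponent is 110, so the order of 148 is 110.

110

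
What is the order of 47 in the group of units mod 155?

20

Since 47 ∈ (Z/155Z)^×, its order divides φ(155) = φ(5·31) = (5−1)·(31−1) = 4·30 = 120 = 2^3 · 3 · 5.
Divisors of 120: 1, 2, 3, 4, 5, 6, 8, 10, 12, 15, 20, 24, 30, 40, 60, 120.
Compute 47^d (mod 155) for the divisors d until we hit 1:
47^1 ≡ 47
47^2 ≡ 39
47^3 ≡ 128
47^4 ≡ 126
47^5 ≡ 32
47^6 ≡ 109
47^8 ≡ 66
47^10 ≡ 94
47^12 ≡ 101
47^15 ≡ 63
47^20 ≡ 1
The smallest such exponent is 20, so the order of 47 is 20.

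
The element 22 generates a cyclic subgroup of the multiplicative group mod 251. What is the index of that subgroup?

2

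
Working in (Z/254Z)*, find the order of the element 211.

ord(211) | φ(254) = φ(2)·φ(127) = 1·126 = 126 = 2 · 3^2 · 7.
Divisors of 126: 1, 2, 3, 6, 7, 9, 14, 18, 21, 42, 63, 126.
Compute 211^d (mod 254) for the divisors d until we hit 1:
211^1 ≡ 211 (mod 254)
211^2 ≡ 71 (mod 254)
211^3 ≡ 249 (mod 254)
211^6 ≡ 25 (mod 254)
211^7 ≡ 195 (mod 254)
211^9 ≡ 129 (mod 254)
211^14 ≡ 179 (mod 254)
211^18 ≡ 131 (mod 254)
211^21 ≡ 107 (mod 254)
211^42 ≡ 19 (mod 254)
211^63 ≡ 1 (mod 254) ✓
Hence ord(211) = 63.

63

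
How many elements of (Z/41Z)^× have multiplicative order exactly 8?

4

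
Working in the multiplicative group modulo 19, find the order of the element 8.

ord(8) | φ(19) = 19 − 1 = 18 = 2 · 3^2.
Divisors of 18: 1, 2, 3, 6, 9, 18.
Check 8^d mod 19 for each divisor in increasing order:
8^1 ≡ 8 (mod 19)
8^2 ≡ 7 (mod 19)
8^3 ≡ 18 (mod 19)
8^6 ≡ 1 (mod 19) ✓
The smallest such exponent is 6, so the order of 8 is 6.

6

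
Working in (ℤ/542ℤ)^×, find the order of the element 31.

Since 31 ∈ (Z/542Z)^×, its order divides φ(542) = φ(2)·φ(271) = 1·270 = 270 = 2 · 3^3 · 5.
Divisors of 270: 1, 2, 3, 5, 6, 9, 10, 15, 18, 27, 30, 45, 54, 90, 135, 270.
Compute 31^d (mod 542) for the divisors d until we hit 1:
31^1 ≡ 31
31^2 ≡ 419
31^3 ≡ 523
31^5 ≡ 169
31^6 ≡ 361
31^9 ≡ 187
31^10 ≡ 377
31^15 ≡ 299
31^18 ≡ 281
31^27 ≡ 515
31^30 ≡ 513
31^45 ≡ 1
The smallest such exponent is 45, so the order of 31 is 45.

45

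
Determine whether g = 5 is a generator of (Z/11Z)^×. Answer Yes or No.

No

φ(11) = 11 − 1 = 10 = 2 · 5.
An element g generates (Z/11Z)^× iff g^(10/q) ≢ 1 (mod 11) for each prime q ∈ {2, 5}.
5^5 ≡ 1 (mod 11)  [q = 2: ≡ 1 ✗]
5^2 ≡ 3 (mod 11)  [q = 5: ≢ 1 ✓]
5^5 ≡ 1 shows ord(5) | 5, strictly less than φ(11); not a primitive root.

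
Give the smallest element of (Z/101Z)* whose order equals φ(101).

φ(101) = 101 − 1 = 100 = 2^2 · 5^2.
g is a primitive root iff g^(100/q) ≢ 1 (mod 101) for each prime q ∈ {2, 5}.
g = 2: 2^50 ≡ 100; 2^20 ≡ 95 — none is 1, so 2 is a primitive root.
So 2 is the smallest generator of (Z/101Z)^×.

2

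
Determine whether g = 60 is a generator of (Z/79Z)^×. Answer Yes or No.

φ(79) = 79 − 1 = 78 = 2 · 3 · 13.
It suffices to check that the order of 60 is not a proper divisor of 78: compute 60^(78/q) for q ∈ {2, 3, 13}.
60^39 ≡ 78 (mod 79)  [q = 2: ≢ 1 ✓]
60^26 ≡ 55 (mod 79)  [q = 3: ≢ 1 ✓]
60^6 ≡ 38 (mod 79)  [q = 13: ≢ 1 ✓]
All checks pass, so 60 has order 78 and is a primitive root modulo 79.

Yes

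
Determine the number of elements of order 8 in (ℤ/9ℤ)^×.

0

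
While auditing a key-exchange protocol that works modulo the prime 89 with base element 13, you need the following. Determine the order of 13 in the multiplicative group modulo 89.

The order of 13 must divide φ(89) = 89 − 1 = 88 = 2^3 · 11.
Divisors of 88: 1, 2, 4, 8, 11, 22, 44, 88.
Check 13^d mod 89 for each divisor in increasing order:
13^1 ≡ 13 (mod 89)
13^2 ≡ 80 (mod 89)
13^4 ≡ 81 (mod 89)
13^8 ≡ 64 (mod 89)
13^11 ≡ 77 (mod 89)
13^22 ≡ 55 (mod 89)
13^44 ≡ 88 (mod 89)
13^88 ≡ 1 (mod 89) ✓
Therefore the multiplicative order of 13 modulo 89 is 88.

88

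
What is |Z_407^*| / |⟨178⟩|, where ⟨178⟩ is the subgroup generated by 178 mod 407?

The order of 178 must divide φ(407) = φ(11·37) = (11−1)·(37−1) = 10·36 = 360 = 2^3 · 3^2 · 5.
Divisors of 360: 1, 2, 3, 4, 5, 6, 8, 9, 10, 12, 15, 18, 20, 24, 30, 36, 40, 45, 60, 72, 90, 120, 180, 360.
Compute 178^d (mod 407) for the divisors d until we hit 1:
178^1 ≡ 178 (mod 407)
178^2 ≡ 345 (mod 407)
178^3 ≡ 360 (mod 407)
178^4 ≡ 181 (mod 407)
178^5 ≡ 65 (mod 407)
178^6 ≡ 174 (mod 407)
178^8 ≡ 201 (mod 407)
178^9 ≡ 369 (mod 407)
178^10 ≡ 155 (mod 407)
178^12 ≡ 158 (mod 407)
178^15 ≡ 307 (mod 407)
178^18 ≡ 223 (mod 407)
178^20 ≡ 12 (mod 407)
178^24 ≡ 137 (mod 407)
178^30 ≡ 232 (mod 407)
178^36 ≡ 75 (mod 407)
178^40 ≡ 144 (mod 407)
178^45 ≡ 406 (mod 407)
178^60 ≡ 100 (mod 407)
178^72 ≡ 334 (mod 407)
178^90 ≡ 1 (mod 407) ✓
The order of 178 is 90, so the subgroup it generates has 90 elements.
The index is φ(407) / ord(178) = 360 / 90 = 4.

4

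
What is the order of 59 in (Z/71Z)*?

70

By Lagrange's theorem, ord_71(59) divides φ(71) = 71 − 1 = 70 = 2 · 5 · 7.
Divisors of 70: 1, 2, 5, 7, 10, 14, 35, 70.
Test each divisor d:
59^1 ≡ 59 (mod 71)
59^2 ≡ 2 (mod 71)
59^5 ≡ 23 (mod 71)
59^7 ≡ 46 (mod 71)
59^10 ≡ 32 (mod 71)
59^14 ≡ 57 (mod 71)
59^35 ≡ 70 (mod 71)
59^70 ≡ 1 (mod 71) ✓
Therefore the multiplicative order of 59 modulo 71 is 70.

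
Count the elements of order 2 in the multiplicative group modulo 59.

1

φ(59) = 59 − 1 = 58 = 2 · 29.
In a cyclic group of order 58, there are φ(d) elements of order d for each divisor d of 58, and zero for non-divisors.
2 | 58, and φ(2) = 2 − 1 = 1.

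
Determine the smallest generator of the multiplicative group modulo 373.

φ(373) = 373 − 1 = 372 = 2^2 · 3 · 31.
Test candidates g = 2, 3, … against the prime factors q ∈ {2, 3, 31} of φ(373): g is a generator iff g^(372/q) ≢ 1 for every such q.
g = 2: 2^186 ≡ 372; 2^124 ≡ 284; 2^12 ≡ 366 — none is 1, so 2 is a primitive root.
So 2 is the smallest generator of (Z/373Z)^×.

2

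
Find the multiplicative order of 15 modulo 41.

40

The order of 15 must divide φ(41) = 41 − 1 = 40 = 2^3 · 5.
Divisors of 40: 1, 2, 4, 5, 8, 10, 20, 40.
Check 15^d mod 41 for each divisor in increasing order:
15^1 ≡ 15 (mod 41)
15^2 ≡ 20 (mod 41)
15^4 ≡ 31 (mod 41)
15^5 ≡ 14 (mod 41)
15^8 ≡ 18 (mod 41)
15^10 ≡ 32 (mod 41)
15^20 ≡ 40 (mod 41)
15^40 ≡ 1 (mod 41) ✓
The smallest such exponent is 40, so the order of 15 is 40.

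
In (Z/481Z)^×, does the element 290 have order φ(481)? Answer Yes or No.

481 = 13 · 37 is a product of two distinct odd primes, so (Z/481Z)^× ≅ (Z/13Z)^× × (Z/37Z)^× is not cyclic.
No primitive root modulo 481 exists; in particular 290 is not one.

No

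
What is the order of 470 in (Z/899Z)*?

42

ord(470) | φ(899) = φ(29·31) = (29−1)·(31−1) = 28·30 = 840 = 2^3 · 3 · 5 · 7.
Divisors of 840: 1, 2, 3, 4, 5, 6, 7, 8, 10, 12, 14, 15, 20, 21, 24, 28, 30, 35, 40, 42, 56, 60, 70, 84, 105, 120, 140, 168, 210, 280, 420, 840.
Test each divisor d:
470^1 ≡ 470
470^2 ≡ 645
470^3 ≡ 187
470^4 ≡ 687
470^5 ≡ 149
470^6 ≡ 807
470^7 ≡ 811
470^8 ≡ 893
470^10 ≡ 625
470^12 ≡ 373
470^14 ≡ 552
470^15 ≡ 528
470^20 ≡ 459
470^21 ≡ 869
470^24 ≡ 683
470^28 ≡ 842
470^30 ≡ 94
470^35 ≡ 521
470^40 ≡ 315
470^42 ≡ 1
Hence ord(470) = 42.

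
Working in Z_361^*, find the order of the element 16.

ord(16) | φ(361) = φ(19^2) = 19·(19−1) = 342 = 2 · 3^2 · 19.
Divisors of 342: 1, 2, 3, 6, 9, 18, 19, 38, 57, 114, 171, 342.
Evaluate successive powers at the divisors of 342:
16^1 ≡ 16 (mod 361)
16^2 ≡ 256 (mod 361)
16^3 ≡ 125 (mod 361)
16^6 ≡ 102 (mod 361)
16^9 ≡ 115 (mod 361)
16^18 ≡ 229 (mod 361)
16^19 ≡ 54 (mod 361)
16^38 ≡ 28 (mod 361)
16^57 ≡ 68 (mod 361)
16^114 ≡ 292 (mod 361)
16^171 ≡ 1 (mod 361) ✓
Hence ord(16) = 171.

171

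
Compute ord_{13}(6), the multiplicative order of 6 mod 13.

Since 6 ∈ (Z/13Z)^×, its order divides φ(13) = 13 − 1 = 12 = 2^2 · 3.
Divisors of 12: 1, 2, 3, 4, 6, 12.
Evaluate successive powers at the divisors of 12:
6^1 ≡ 6
6^2 ≡ 10
6^3 ≡ 8
6^4 ≡ 9
6^6 ≡ 12
6^12 ≡ 1
Therefore the multiplicative order of 6 modulo 13 is 12.

12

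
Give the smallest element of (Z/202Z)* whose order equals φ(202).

3

φ(202) = φ(2)·φ(101) = 1·100 = 100 = 2^2 · 5^2.
Test candidates g = 2, 3, … against the prime factors q ∈ {2, 5} of φ(202): g is a generator iff g^(100/q) ≢ 1 for every such q.
g = 2: gcd(2, 202) = 2 > 1, not a unit — skip.
g = 3: 3^50 ≡ 201; 3^20 ≡ 185 — none is 1, so 3 is a primitive root.
The smallest primitive root modulo 202 is 3.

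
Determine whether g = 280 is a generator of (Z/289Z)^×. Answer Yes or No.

No

φ(289) = φ(17^2) = 17·(17−1) = 272 = 2^4 · 17.
280 is a primitive root mod 289 iff 280^(φ(289)/q) ≢ 1 for every prime q | φ(289), i.e. q ∈ {2, 17}.
280^136 ≡ 1 (mod 289)  [q = 2: ≡ 1 ✗]
280^16 ≡ 52 (mod 289)  [q = 17: ≢ 1 ✓]
280^136 ≡ 1 shows ord(280) | 136, strictly less than φ(289); not a primitive root.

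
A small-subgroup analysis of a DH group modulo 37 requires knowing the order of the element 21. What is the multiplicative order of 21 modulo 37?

By Lagrange's theorem, ord_37(21) divides φ(37) = 37 − 1 = 36 = 2^2 · 3^2.
Divisors of 36: 1, 2, 3, 4, 6, 9, 12, 18, 36.
Compute 21^d (mod 37) for the divisors d until we hit 1:
21^1 ≡ 21 (mod 37)
21^2 ≡ 34 (mod 37)
21^3 ≡ 11 (mod 37)
21^4 ≡ 9 (mod 37)
21^6 ≡ 10 (mod 37)
21^9 ≡ 36 (mod 37)
21^12 ≡ 26 (mod 37)
21^18 ≡ 1 (mod 37) ✓
Therefore the multiplicative order of 21 modulo 37 is 18.

18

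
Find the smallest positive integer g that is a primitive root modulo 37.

2

φ(37) = 37 − 1 = 36 = 2^2 · 3^2.
Test candidates g = 2, 3, … against the prime factors q ∈ {2, 3} of φ(37): g is a generator iff g^(36/q) ≢ 1 for every such q.
g = 2: 2^18 ≡ 36; 2^12 ≡ 26 — none is 1, so 2 is a primitive root.
The smallest primitive root modulo 37 is 2.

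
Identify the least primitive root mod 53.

φ(53) = 53 − 1 = 52 = 2^2 · 13.
g is a primitive root iff g^(52/q) ≢ 1 (mod 53) for each prime q ∈ {2, 13}.
g = 2: 2^26 ≡ 52; 2^4 ≡ 16 — none is 1, so 2 is a primitive root.
Hence the least primitive root of 53 is 2.

2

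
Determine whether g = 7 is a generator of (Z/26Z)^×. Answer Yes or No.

Yes

φ(26) = φ(2)·φ(13) = 1·12 = 12 = 2^2 · 3.
Test 7^(12/q) mod 26 for each prime factor q of 12:
7^6 ≡ 25 (mod 26)  [q = 2: ≢ 1 ✓]
7^4 ≡ 9 (mod 26)  [q = 3: ≢ 1 ✓]
Every test exponent gives a nontrivial residue, hence 7 generates the full group.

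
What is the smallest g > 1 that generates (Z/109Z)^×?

φ(109) = 109 − 1 = 108 = 2^2 · 3^3.
g is a primitive root iff g^(108/q) ≢ 1 (mod 109) for each prime q ∈ {2, 3}.
g = 2: 2^54 ≡ 108; 2^36 ≡ 1 — hits 1, so not a primitive root.
g = 3: 3^54 ≡ 1 — hits 1, so not a primitive root.
g = 4: 4^54 ≡ 1 — hits 1, so not a primitive root.
g = 5: 5^54 ≡ 1 — hits 1, so not a primitive root.
g = 6: 6^54 ≡ 108; 6^36 ≡ 63 — none is 1, so 6 is a primitive root.
Hence the least primitive root of 109 is 6.

6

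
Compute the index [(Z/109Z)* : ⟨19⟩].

3

The order of 19 must divide φ(109) = 109 − 1 = 108 = 2^2 · 3^3.
Divisors of 108: 1, 2, 3, 4, 6, 9, 12, 18, 27, 36, 54, 108.
Evaluate successive powers at the divisors of 108:
19^1 ≡ 19
19^2 ≡ 34
19^3 ≡ 101
19^4 ≡ 66
19^6 ≡ 64
19^9 ≡ 33
19^12 ≡ 63
19^18 ≡ 108
19^27 ≡ 76
19^36 ≡ 1
So ord_109(19) = 36, hence |⟨19⟩| = 36.
Index = |(Z/109Z)^×| / |⟨19⟩| = 108 / 36 = 3.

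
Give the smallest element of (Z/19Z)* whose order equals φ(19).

φ(19) = 19 − 1 = 18 = 2 · 3^2.
Test candidates g = 2, 3, … against the prime factors q ∈ {2, 3} of φ(19): g is a generator iff g^(18/q) ≢ 1 for every such q.
g = 2: 2^9 ≡ 18; 2^6 ≡ 7 — none is 1, so 2 is a primitive root.
The smallest primitive root modulo 19 is 2.

2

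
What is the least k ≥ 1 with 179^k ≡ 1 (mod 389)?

194

ord(179) | φ(389) = 389 − 1 = 388 = 2^2 · 97.
Divisors of 388: 1, 2, 4, 97, 194, 388.
Evaluate successive powers at the divisors of 388:
179^1 ≡ 179 (mod 389)
179^2 ≡ 143 (mod 389)
179^4 ≡ 221 (mod 389)
179^97 ≡ 388 (mod 389)
179^194 ≡ 1 (mod 389) ✓
So ord_389(179) = 194.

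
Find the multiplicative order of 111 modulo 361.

171

ord(111) | φ(361) = φ(19^2) = 19·(19−1) = 342 = 2 · 3^2 · 19.
Divisors of 342: 1, 2, 3, 6, 9, 18, 19, 38, 57, 114, 171, 342.
Test each divisor d:
111^1 ≡ 111 (mod 361)
111^2 ≡ 47 (mod 361)
111^3 ≡ 163 (mod 361)
111^6 ≡ 216 (mod 361)
111^9 ≡ 191 (mod 361)
111^18 ≡ 20 (mod 361)
111^19 ≡ 54 (mod 361)
111^38 ≡ 28 (mod 361)
111^57 ≡ 68 (mod 361)
111^114 ≡ 292 (mod 361)
111^171 ≡ 1 (mod 361) ✓
Therefore the multiplicative order of 111 modulo 361 is 171.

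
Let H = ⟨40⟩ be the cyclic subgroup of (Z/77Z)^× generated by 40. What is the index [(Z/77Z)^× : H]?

2

Since 40 ∈ (Z/77Z)^×, its order divides φ(77) = φ(7·11) = (7−1)·(11−1) = 6·10 = 60 = 2^2 · 3 · 5.
Divisors of 60: 1, 2, 3, 4, 5, 6, 10, 12, 15, 20, 30, 60.
Test each divisor d:
40^1 ≡ 40 (mod 77)
40^2 ≡ 60 (mod 77)
40^3 ≡ 13 (mod 77)
40^4 ≡ 58 (mod 77)
40^5 ≡ 10 (mod 77)
40^6 ≡ 15 (mod 77)
40^10 ≡ 23 (mod 77)
40^12 ≡ 71 (mod 77)
40^15 ≡ 76 (mod 77)
40^20 ≡ 67 (mod 77)
40^30 ≡ 1 (mod 77) ✓
Thus |⟨40⟩| = ord(40) = 30.
The index is φ(77) / ord(40) = 60 / 30 = 2.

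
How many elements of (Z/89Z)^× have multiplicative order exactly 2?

1

φ(89) = 89 − 1 = 88 = 2^3 · 11.
In a cyclic group of order 88, there are φ(d) elements of order d for each divisor d of 88, and zero for non-divisors.
2 | 88, and φ(2) = 2 − 1 = 1.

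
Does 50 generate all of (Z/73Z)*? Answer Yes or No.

No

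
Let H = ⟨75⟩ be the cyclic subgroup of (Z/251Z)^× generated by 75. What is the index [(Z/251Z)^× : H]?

2

The order of 75 must divide φ(251) = 251 − 1 = 250 = 2 · 5^3.
Divisors of 250: 1, 2, 5, 10, 25, 50, 125, 250.
Compute 75^d (mod 251) for the divisors d until we hit 1:
75^1 ≡ 75 (mod 251)
75^2 ≡ 103 (mod 251)
75^5 ≡ 5 (mod 251)
75^10 ≡ 25 (mod 251)
75^25 ≡ 113 (mod 251)
75^50 ≡ 219 (mod 251)
75^125 ≡ 1 (mod 251) ✓
So ord_251(75) = 125, hence |⟨75⟩| = 125.
Index = |(Z/251Z)^×| / |⟨75⟩| = 250 / 125 = 2.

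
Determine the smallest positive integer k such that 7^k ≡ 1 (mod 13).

ord(7) | φ(13) = 13 − 1 = 12 = 2^2 · 3.
Divisors of 12: 1, 2, 3, 4, 6, 12.
Check 7^d mod 13 for each divisor in increasing order:
7^1 ≡ 7 (mod 13)
7^2 ≡ 10 (mod 13)
7^3 ≡ 5 (mod 13)
7^4 ≡ 9 (mod 13)
7^6 ≡ 12 (mod 13)
7^12 ≡ 1 (mod 13) ✓
Hence ord(7) = 12.

12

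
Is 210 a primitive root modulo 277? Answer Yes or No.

No

φ(277) = 277 − 1 = 276 = 2^2 · 3 · 23.
210 is a primitive root mod 277 iff 210^(φ(277)/q) ≢ 1 for every prime q | φ(277), i.e. q ∈ {2, 3, 23}.
210^138 ≡ 1 (mod 277)  [q = 2: ≡ 1 ✗]
210^92 ≡ 116 (mod 277)  [q = 3: ≢ 1 ✓]
210^12 ≡ 273 (mod 277)  [q = 23: ≢ 1 ✓]
210^138 ≡ 1 shows ord(210) | 138, strictly less than φ(277); not a primitive root.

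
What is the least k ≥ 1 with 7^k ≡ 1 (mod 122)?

60

The order of 7 must divide φ(122) = φ(2)·φ(61) = 1·60 = 60 = 2^2 · 3 · 5.
Divisors of 60: 1, 2, 3, 4, 5, 6, 10, 12, 15, 20, 30, 60.
Check 7^d mod 122 for each divisor in increasing order:
7^1 ≡ 7
7^2 ≡ 49
7^3 ≡ 99
7^4 ≡ 83
7^5 ≡ 93
7^6 ≡ 41
7^10 ≡ 109
7^12 ≡ 95
7^15 ≡ 11
7^20 ≡ 47
7^30 ≡ 121
7^60 ≡ 1
Hence ord(7) = 60.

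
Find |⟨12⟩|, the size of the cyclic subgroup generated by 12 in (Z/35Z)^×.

Since 12 ∈ (Z/35Z)^×, its order divides φ(35) = φ(5·7) = (5−1)·(7−1) = 4·6 = 24 = 2^3 · 3.
Divisors of 24: 1, 2, 3, 4, 6, 8, 12, 24.
Check 12^d mod 35 for each divisor in increasing order:
12^1 ≡ 12
12^2 ≡ 4
12^3 ≡ 13
12^4 ≡ 16
12^6 ≡ 29
12^8 ≡ 11
12^12 ≡ 1
The smallest such exponent is 12, so the order of 12 is 12.

12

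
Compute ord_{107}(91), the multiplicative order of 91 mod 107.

106

The order of 91 must divide φ(107) = 107 − 1 = 106 = 2 · 53.
Divisors of 106: 1, 2, 53, 106.
Compute 91^d (mod 107) for the divisors d until we hit 1:
91^1 ≡ 91
91^2 ≡ 42
91^53 ≡ 106
91^106 ≡ 1
Hence ord(91) = 106.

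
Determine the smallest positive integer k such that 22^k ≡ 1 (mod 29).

14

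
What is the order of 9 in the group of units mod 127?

By Lagrange's theorem, ord_127(9) divides φ(127) = 127 − 1 = 126 = 2 · 3^2 · 7.
Divisors of 126: 1, 2, 3, 6, 7, 9, 14, 18, 21, 42, 63, 126.
Test each divisor d:
9^1 ≡ 9
9^2 ≡ 81
9^3 ≡ 94
9^6 ≡ 73
9^7 ≡ 22
9^9 ≡ 4
9^14 ≡ 103
9^18 ≡ 16
9^21 ≡ 107
9^42 ≡ 19
9^63 ≡ 1
Hence ord(9) = 63.

63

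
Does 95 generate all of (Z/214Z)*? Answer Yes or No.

φ(214) = φ(2)·φ(107) = 1·106 = 106 = 2 · 53.
It suffices to check that the order of 95 is not a proper divisor of 106: compute 95^(106/q) for q ∈ {2, 53}.
95^53 ≡ 213 (mod 214)  [q = 2: ≢ 1 ✓]
95^2 ≡ 37 (mod 214)  [q = 53: ≢ 1 ✓]
All checks pass, so 95 has order 106 and is a primitive root modulo 214.

Yes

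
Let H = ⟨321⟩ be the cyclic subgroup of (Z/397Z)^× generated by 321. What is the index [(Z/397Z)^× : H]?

Since 321 ∈ (Z/397Z)^×, its order divides φ(397) = 397 − 1 = 396 = 2^2 · 3^2 · 11.
Divisors of 396: 1, 2, 3, 4, 6, 9, 11, 12, 18, 22, 33, 36, 44, 66, 99, 132, 198, 396.
Evaluate successive powers at the divisors of 396:
321^1 ≡ 321 (mod 397)
321^2 ≡ 218 (mod 397)
321^3 ≡ 106 (mod 397)
321^4 ≡ 281 (mod 397)
321^6 ≡ 120 (mod 397)
321^9 ≡ 16 (mod 397)
321^11 ≡ 312 (mod 397)
321^12 ≡ 108 (mod 397)
321^18 ≡ 256 (mod 397)
321^22 ≡ 79 (mod 397)
321^33 ≡ 34 (mod 397)
321^36 ≡ 31 (mod 397)
321^44 ≡ 286 (mod 397)
321^66 ≡ 362 (mod 397)
321^99 ≡ 1 (mod 397) ✓
The order of 321 is 99, so the subgroup it generates has 99 elements.
Index = |(Z/397Z)^×| / |⟨321⟩| = 396 / 99 = 4.

4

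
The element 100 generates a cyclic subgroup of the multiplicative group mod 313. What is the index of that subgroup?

Since 100 ∈ (Z/313Z)^×, its order divides φ(313) = 313 − 1 = 312 = 2^3 · 3 · 13.
Divisors of 312: 1, 2, 3, 4, 6, 8, 12, 13, 24, 26, 39, 52, 78, 104, 156, 312.
Test each divisor d:
100^1 ≡ 100
100^2 ≡ 297
100^3 ≡ 278
100^4 ≡ 256
100^6 ≡ 286
100^8 ≡ 119
100^12 ≡ 103
100^13 ≡ 284
100^24 ≡ 280
100^26 ≡ 215
100^39 ≡ 25
100^52 ≡ 214
100^78 ≡ 312
100^104 ≡ 98
100^156 ≡ 1
So ord_313(100) = 156, hence |⟨100⟩| = 156.
Index = |(Z/313Z)^×| / |⟨100⟩| = 312 / 156 = 2.

2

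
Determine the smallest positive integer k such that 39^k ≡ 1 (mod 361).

ord(39) | φ(361) = φ(19^2) = 19·(19−1) = 342 = 2 · 3^2 · 19.
Divisors of 342: 1, 2, 3, 6, 9, 18, 19, 38, 57, 114, 171, 342.
Compute 39^d (mod 361) for the divisors d until we hit 1:
39^1 ≡ 39 (mod 361)
39^2 ≡ 77 (mod 361)
39^3 ≡ 115 (mod 361)
39^6 ≡ 229 (mod 361)
39^9 ≡ 343 (mod 361)
39^18 ≡ 324 (mod 361)
39^19 ≡ 1 (mod 361) ✓
The smallest such exponent is 19, so the order of 39 is 19.

19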